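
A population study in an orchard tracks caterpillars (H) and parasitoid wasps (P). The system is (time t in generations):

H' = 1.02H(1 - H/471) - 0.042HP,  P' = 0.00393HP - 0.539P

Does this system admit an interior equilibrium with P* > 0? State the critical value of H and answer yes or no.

The predator equation gives dP/dt > 0 only when H > 0.539/0.00393 = 137.
Without the predator, H → K = 471. Since 471 > 137, the predator can invade and persist.

Threshold H = 137; K > 137, so yes, the predator persists.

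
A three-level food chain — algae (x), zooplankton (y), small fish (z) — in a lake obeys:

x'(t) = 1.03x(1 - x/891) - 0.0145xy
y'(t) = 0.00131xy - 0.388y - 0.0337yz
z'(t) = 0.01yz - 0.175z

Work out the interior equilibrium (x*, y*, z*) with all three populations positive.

x* ≈ 671, y* ≈ 17.5, z* ≈ 14.6

From dz/dt = 0: 0.01y* = 0.175, so y* = 17.5.
From dx/dt = 0: 1.03(1 - x*/891) = 0.0145·17.5, giving x* = 891·(1 - 0.246) = 671.
From dy/dt = 0: 0.00131·671 - 0.388 = 0.0337z*, so z* = 0.492/0.0337 = 14.6.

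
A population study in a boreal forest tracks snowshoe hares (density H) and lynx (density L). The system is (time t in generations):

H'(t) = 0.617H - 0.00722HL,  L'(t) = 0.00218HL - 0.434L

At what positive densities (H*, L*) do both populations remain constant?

H* ≈ 199, L* ≈ 85.5

Set dL/dt = 0 with L > 0: 0.00218H - 0.434 = 0, so H* = 0.434/0.00218 = 199.
Set dH/dt = 0 with H > 0: 0.617 - 0.00722L = 0, so L* = 0.617/0.00722 = 85.5.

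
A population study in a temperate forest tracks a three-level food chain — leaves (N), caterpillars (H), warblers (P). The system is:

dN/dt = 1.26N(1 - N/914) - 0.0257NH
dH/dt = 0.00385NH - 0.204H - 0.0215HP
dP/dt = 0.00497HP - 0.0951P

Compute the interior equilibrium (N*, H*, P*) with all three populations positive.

From dP/dt = 0: 0.00497H* = 0.0951, so H* = 19.1.
From dN/dt = 0: 1.26(1 - N*/914) = 0.0257·19.1, giving N* = 914·(1 - 0.39) = 557.
From dH/dt = 0: 0.00385·557 - 0.204 = 0.0215P*, so P* = 1.94/0.0215 = 90.3.

N* ≈ 557, H* ≈ 19.1, P* ≈ 90.3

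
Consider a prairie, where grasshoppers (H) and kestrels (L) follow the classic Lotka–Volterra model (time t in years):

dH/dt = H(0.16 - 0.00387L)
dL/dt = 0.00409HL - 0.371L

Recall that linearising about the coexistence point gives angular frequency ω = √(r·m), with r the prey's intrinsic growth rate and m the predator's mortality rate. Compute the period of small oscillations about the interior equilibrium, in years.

Here r = 0.16 and m = 0.371, so r·m = 0.0594.
ω = √0.0594 = 0.244 per year, hence T = 2π/ω ≈ 25.8 years.

T ≈ 25.8 years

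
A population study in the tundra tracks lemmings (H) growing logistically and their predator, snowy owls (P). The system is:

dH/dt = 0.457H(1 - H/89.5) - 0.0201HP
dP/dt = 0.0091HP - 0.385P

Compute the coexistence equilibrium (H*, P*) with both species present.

From dP/dt = 0 with P > 0: 0.0091H* = 0.385, so H* = 42.3.
Substitute into dH/dt = 0: 0.457(1 - 42.3/89.5) = 0.0201P*.
The bracket is 0.527, giving P* = 0.241/0.0201 = 12.

H* ≈ 42.3, P* ≈ 12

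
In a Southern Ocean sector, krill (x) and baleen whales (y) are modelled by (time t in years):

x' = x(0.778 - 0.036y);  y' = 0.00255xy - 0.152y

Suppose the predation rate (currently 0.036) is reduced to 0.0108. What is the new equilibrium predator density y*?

At the interior fixed point, setting dx/dt = 0 with x > 0 fixes y* = (prey growth rate)/(xy coefficient) — independent of the other coefficients.
With the change, y* = 0.778/0.0108 = 72; it rises from 21.6.

y* ≈ 72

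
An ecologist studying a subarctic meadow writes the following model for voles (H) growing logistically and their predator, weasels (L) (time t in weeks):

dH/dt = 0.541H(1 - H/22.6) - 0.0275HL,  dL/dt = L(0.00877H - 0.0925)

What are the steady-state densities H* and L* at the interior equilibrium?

From dL/dt = 0 with L > 0: 0.00877H* = 0.0925, so H* = 10.5.
Substitute into dH/dt = 0: 0.541(1 - 10.5/22.6) = 0.0275L*.
The bracket is 0.533, giving L* = 0.289/0.0275 = 10.5.

H* ≈ 10.5, L* ≈ 10.5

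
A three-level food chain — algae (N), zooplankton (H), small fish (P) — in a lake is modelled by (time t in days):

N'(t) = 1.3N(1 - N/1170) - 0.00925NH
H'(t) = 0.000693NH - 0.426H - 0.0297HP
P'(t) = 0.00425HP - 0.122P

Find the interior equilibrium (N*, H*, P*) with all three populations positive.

N* ≈ 931, H* ≈ 28.7, P* ≈ 7.38

From dP/dt = 0: 0.00425H* = 0.122, so H* = 28.7.
From dN/dt = 0: 1.3(1 - N*/1170) = 0.00925·28.7, giving N* = 1170·(1 - 0.204) = 931.
From dH/dt = 0: 0.000693·931 - 0.426 = 0.0297P*, so P* = 0.219/0.0297 = 7.38.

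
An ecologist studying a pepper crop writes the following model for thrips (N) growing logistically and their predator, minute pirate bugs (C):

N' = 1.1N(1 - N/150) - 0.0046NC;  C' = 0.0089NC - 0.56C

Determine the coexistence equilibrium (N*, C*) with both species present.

N* ≈ 62.9, C* ≈ 139

From dC/dt = 0 with C > 0: 0.0089N* = 0.56, so N* = 62.9.
Substitute into dN/dt = 0: 1.1(1 - 62.9/150) = 0.0046C*.
The bracket is 0.581, giving C* = 0.639/0.0046 = 139.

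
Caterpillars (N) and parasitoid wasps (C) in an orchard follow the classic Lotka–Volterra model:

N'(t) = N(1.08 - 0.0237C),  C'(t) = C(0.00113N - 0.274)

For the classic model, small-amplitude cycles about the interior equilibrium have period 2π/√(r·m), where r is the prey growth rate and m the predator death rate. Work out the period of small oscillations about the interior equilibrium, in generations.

Here r = 1.08 and m = 0.274, so r·m = 0.296.
ω = √0.296 = 0.544 per generation, hence T = 2π/ω ≈ 11.6 generations.

T ≈ 11.6 generations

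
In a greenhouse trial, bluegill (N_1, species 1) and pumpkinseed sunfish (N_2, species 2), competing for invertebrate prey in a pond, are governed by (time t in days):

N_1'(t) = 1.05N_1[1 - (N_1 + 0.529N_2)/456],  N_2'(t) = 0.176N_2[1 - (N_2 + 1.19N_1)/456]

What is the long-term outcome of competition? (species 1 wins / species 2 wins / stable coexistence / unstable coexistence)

species 1 excludes species 2

Compare the nullcline intercepts: K1/α12 = 456/0.529 = 862 > K2 = 456; K2/α21 = 456/1.19 = 383 < K1 = 456.
Since the inequalities point opposite ways, species 1 can invade but species 2 cannot.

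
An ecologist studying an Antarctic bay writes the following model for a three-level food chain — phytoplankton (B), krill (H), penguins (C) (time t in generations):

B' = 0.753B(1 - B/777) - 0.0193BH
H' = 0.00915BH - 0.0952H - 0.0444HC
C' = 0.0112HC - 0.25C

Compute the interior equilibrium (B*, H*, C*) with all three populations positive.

From dC/dt = 0: 0.0112H* = 0.25, so H* = 22.3.
From dB/dt = 0: 0.753(1 - B*/777) = 0.0193·22.3, giving B* = 777·(1 - 0.572) = 332.
From dH/dt = 0: 0.00915·332 - 0.0952 = 0.0444C*, so C* = 2.95/0.0444 = 66.4.

B* ≈ 332, H* ≈ 22.3, C* ≈ 66.4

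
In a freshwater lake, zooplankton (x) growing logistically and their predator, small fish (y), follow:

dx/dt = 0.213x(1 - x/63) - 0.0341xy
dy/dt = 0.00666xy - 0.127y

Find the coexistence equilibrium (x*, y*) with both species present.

From dy/dt = 0 with y > 0: 0.00666x* = 0.127, so x* = 19.1.
Substitute into dx/dt = 0: 0.213(1 - 19.1/63) = 0.0341y*.
The bracket is 0.697, giving y* = 0.149/0.0341 = 4.36.

x* ≈ 19.1, y* ≈ 4.36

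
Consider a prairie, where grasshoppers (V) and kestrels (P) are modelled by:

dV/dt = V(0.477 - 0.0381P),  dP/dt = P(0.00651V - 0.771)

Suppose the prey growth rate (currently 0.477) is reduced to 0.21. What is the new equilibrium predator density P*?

At the interior fixed point, setting dV/dt = 0 with V > 0 fixes P* = (prey growth rate)/(VP coefficient) — independent of the other coefficients.
With the change, P* = 0.21/0.0381 = 5.51; it falls from 12.5.

P* ≈ 5.51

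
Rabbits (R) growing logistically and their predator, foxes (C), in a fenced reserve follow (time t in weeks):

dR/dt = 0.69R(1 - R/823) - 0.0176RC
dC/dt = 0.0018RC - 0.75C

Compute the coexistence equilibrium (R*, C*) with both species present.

From dC/dt = 0 with C > 0: 0.0018R* = 0.75, so R* = 417.
Substitute into dR/dt = 0: 0.69(1 - 417/823) = 0.0176C*.
The bracket is 0.494, giving C* = 0.341/0.0176 = 19.4.

R* ≈ 417, C* ≈ 19.4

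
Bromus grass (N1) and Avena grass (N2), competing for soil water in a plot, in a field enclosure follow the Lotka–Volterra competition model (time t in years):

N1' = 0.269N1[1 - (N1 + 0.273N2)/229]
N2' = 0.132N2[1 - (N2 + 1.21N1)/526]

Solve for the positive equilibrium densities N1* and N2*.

Setting both brackets to zero gives the nullclines N1 + 0.273N2 = 229 and 1.21N1 + N2 = 526.
Substituting N2 = 526 - 1.21N1 into the first: N1(1 - 0.273·1.21) = 229 - 0.273·526.
So N1* = 85.4/0.67 = 128, and then N2* = 526 - 1.21·128 = 372.

N1* ≈ 128, N2* ≈ 372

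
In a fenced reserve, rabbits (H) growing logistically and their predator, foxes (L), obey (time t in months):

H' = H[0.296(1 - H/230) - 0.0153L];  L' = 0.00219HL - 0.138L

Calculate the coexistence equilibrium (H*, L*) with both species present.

H* ≈ 63, L* ≈ 14

From dL/dt = 0 with L > 0: 0.00219H* = 0.138, so H* = 63.
Substitute into dH/dt = 0: 0.296(1 - 63/230) = 0.0153L*.
The bracket is 0.726, giving L* = 0.215/0.0153 = 14.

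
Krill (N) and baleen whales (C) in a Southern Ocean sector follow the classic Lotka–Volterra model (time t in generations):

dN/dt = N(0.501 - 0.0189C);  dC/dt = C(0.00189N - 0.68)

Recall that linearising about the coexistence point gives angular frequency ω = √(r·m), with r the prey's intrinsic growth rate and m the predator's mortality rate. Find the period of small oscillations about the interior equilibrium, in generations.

T ≈ 10.8 generations

Here r = 0.501 and m = 0.68, so r·m = 0.341.
ω = √0.341 = 0.584 per generation, hence T = 2π/ω ≈ 10.8 generations.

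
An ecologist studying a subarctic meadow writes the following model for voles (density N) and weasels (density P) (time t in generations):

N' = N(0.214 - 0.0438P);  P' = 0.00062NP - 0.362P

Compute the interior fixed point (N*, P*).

N* ≈ 584, P* ≈ 4.89

Set dP/dt = 0 with P > 0: 0.00062N - 0.362 = 0, so N* = 0.362/0.00062 = 584.
Set dN/dt = 0 with N > 0: 0.214 - 0.0438P = 0, so P* = 0.214/0.0438 = 4.89.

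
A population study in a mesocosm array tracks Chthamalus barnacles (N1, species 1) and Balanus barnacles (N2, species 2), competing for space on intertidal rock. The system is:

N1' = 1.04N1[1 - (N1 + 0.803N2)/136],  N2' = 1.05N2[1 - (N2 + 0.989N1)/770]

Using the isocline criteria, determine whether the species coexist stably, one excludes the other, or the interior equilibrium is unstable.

Compare the nullcline intercepts: K1/α12 = 136/0.803 = 169 < K2 = 770; K2/α21 = 770/0.989 = 779 > K1 = 136.
Since the inequalities point opposite ways, species 2 can invade but species 1 cannot.

species 2 excludes species 1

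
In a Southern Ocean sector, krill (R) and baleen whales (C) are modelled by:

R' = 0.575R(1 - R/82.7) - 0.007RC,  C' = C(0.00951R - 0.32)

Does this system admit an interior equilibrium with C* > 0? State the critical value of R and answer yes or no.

The predator equation gives dC/dt > 0 only when R > 0.32/0.00951 = 33.6.
Without the predator, R → K = 82.7. Since 82.7 > 33.6, the predator can invade and persist.

Threshold R = 33.6; K > 33.6, so yes, the predator persists.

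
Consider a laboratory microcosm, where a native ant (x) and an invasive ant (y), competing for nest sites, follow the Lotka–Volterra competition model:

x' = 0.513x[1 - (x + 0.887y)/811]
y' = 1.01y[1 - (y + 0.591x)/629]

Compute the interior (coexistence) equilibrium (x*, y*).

x* ≈ 532, y* ≈ 315

Setting both brackets to zero gives the nullclines x + 0.887y = 811 and 0.591x + y = 629.
Substituting y = 629 - 0.591x into the first: x(1 - 0.887·0.591) = 811 - 0.887·629.
So x* = 253/0.476 = 532, and then y* = 629 - 0.591·532 = 315.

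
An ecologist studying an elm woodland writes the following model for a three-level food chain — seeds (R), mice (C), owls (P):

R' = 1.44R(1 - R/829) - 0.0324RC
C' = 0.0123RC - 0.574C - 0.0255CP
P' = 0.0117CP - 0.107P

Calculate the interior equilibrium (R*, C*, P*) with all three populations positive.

From dP/dt = 0: 0.0117C* = 0.107, so C* = 9.15.
From dR/dt = 0: 1.44(1 - R*/829) = 0.0324·9.15, giving R* = 829·(1 - 0.206) = 658.
From dC/dt = 0: 0.0123·658 - 0.574 = 0.0255P*, so P* = 7.52/0.0255 = 295.

R* ≈ 658, C* ≈ 9.15, P* ≈ 295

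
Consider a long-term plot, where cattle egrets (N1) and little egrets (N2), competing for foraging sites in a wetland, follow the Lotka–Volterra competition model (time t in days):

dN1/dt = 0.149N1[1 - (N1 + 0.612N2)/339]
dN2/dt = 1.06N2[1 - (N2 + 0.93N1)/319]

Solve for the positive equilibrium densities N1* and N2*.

N1* ≈ 334, N2* ≈ 8.66

Setting both brackets to zero gives the nullclines N1 + 0.612N2 = 339 and 0.93N1 + N2 = 319.
Substituting N2 = 319 - 0.93N1 into the first: N1(1 - 0.612·0.93) = 339 - 0.612·319.
So N1* = 144/0.431 = 334, and then N2* = 319 - 0.93·334 = 8.66.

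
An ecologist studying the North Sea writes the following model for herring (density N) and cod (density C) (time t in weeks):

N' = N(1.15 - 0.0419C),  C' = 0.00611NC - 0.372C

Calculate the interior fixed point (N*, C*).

Set dC/dt = 0 with C > 0: 0.00611N - 0.372 = 0, so N* = 0.372/0.00611 = 60.9.
Set dN/dt = 0 with N > 0: 1.15 - 0.0419C = 0, so C* = 1.15/0.0419 = 27.4.

N* ≈ 60.9, C* ≈ 27.4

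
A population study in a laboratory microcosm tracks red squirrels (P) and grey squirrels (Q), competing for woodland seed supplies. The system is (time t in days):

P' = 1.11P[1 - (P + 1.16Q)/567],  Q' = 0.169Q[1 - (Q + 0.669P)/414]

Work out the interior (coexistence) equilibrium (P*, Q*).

P* ≈ 387, Q* ≈ 155

Setting both brackets to zero gives the nullclines P + 1.16Q = 567 and 0.669P + Q = 414.
Substituting Q = 414 - 0.669P into the first: P(1 - 1.16·0.669) = 567 - 1.16·414.
So P* = 86.8/0.224 = 387, and then Q* = 414 - 0.669·387 = 155.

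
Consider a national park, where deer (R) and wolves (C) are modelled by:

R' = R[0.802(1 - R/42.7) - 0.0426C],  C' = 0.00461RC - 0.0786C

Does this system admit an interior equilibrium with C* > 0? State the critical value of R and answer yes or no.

Threshold R = 17; K > 17, so yes, the predator persists.

The predator equation gives dC/dt > 0 only when R > 0.0786/0.00461 = 17.
Without the predator, R → K = 42.7. Since 42.7 > 17, the predator can invade and persist.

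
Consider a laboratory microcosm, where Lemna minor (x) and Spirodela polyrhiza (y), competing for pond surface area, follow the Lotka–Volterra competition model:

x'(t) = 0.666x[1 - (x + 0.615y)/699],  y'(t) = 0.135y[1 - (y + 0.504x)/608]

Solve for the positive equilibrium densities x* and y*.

Setting both brackets to zero gives the nullclines x + 0.615y = 699 and 0.504x + y = 608.
Substituting y = 608 - 0.504x into the first: x(1 - 0.615·0.504) = 699 - 0.615·608.
So x* = 325/0.69 = 471, and then y* = 608 - 0.504·471 = 371.

x* ≈ 471, y* ≈ 371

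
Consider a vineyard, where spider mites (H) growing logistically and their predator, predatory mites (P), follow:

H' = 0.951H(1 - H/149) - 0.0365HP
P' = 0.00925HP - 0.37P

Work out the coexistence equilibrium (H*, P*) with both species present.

From dP/dt = 0 with P > 0: 0.00925H* = 0.37, so H* = 40.
Substitute into dH/dt = 0: 0.951(1 - 40/149) = 0.0365P*.
The bracket is 0.732, giving P* = 0.696/0.0365 = 19.1.

H* ≈ 40, P* ≈ 19.1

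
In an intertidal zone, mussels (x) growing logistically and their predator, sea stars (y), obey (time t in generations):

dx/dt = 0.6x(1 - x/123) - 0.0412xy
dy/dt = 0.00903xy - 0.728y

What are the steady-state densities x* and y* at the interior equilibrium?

From dy/dt = 0 with y > 0: 0.00903x* = 0.728, so x* = 80.6.
Substitute into dx/dt = 0: 0.6(1 - 80.6/123) = 0.0412y*.
The bracket is 0.345, giving y* = 0.207/0.0412 = 5.02.

x* ≈ 80.6, y* ≈ 5.02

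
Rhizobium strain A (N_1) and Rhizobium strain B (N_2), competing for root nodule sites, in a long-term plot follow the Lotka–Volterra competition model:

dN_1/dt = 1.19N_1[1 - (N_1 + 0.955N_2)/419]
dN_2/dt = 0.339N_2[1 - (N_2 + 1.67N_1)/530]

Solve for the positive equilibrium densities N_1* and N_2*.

N_1* ≈ 147, N_2* ≈ 285

Setting both brackets to zero gives the nullclines N_1 + 0.955N_2 = 419 and 1.67N_1 + N_2 = 530.
Substituting N_2 = 530 - 1.67N_1 into the first: N_1(1 - 0.955·1.67) = 419 - 0.955·530.
So N_1* = -87.1/-0.595 = 147, and then N_2* = 530 - 1.67·147 = 285.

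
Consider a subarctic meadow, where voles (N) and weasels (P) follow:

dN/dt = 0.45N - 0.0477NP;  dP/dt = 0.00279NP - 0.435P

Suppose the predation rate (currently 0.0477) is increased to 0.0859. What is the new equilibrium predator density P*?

P* ≈ 5.24

At the interior fixed point, setting dN/dt = 0 with N > 0 fixes P* = (prey growth rate)/(NP coefficient) — independent of the other coefficients.
With the change, P* = 0.45/0.0859 = 5.24; it falls from 9.43.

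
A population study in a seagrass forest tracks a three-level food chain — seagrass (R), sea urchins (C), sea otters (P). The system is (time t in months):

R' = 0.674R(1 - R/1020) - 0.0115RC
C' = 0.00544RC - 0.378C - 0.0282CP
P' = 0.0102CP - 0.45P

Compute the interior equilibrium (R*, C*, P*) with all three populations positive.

From dP/dt = 0: 0.0102C* = 0.45, so C* = 44.1.
From dR/dt = 0: 0.674(1 - R*/1020) = 0.0115·44.1, giving R* = 1020·(1 - 0.753) = 252.
From dC/dt = 0: 0.00544·252 - 0.378 = 0.0282P*, so P* = 0.994/0.0282 = 35.2.

R* ≈ 252, C* ≈ 44.1, P* ≈ 35.2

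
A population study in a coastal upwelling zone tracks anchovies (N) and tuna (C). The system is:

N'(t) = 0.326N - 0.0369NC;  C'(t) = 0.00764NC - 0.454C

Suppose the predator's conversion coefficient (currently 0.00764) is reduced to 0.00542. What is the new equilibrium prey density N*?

At the interior fixed point, setting dC/dt = 0 with C > 0 fixes N* = (predator death rate)/(NC coefficient) — independent of the other coefficients.
With the change, N* = 0.454/0.00542 = 83.8; it rises from 59.4.

N* ≈ 83.8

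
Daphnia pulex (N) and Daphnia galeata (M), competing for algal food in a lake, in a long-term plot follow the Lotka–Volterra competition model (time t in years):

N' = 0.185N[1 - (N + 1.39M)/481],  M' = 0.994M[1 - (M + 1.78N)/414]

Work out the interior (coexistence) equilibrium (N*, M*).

N* ≈ 64.1, M* ≈ 300

Setting both brackets to zero gives the nullclines N + 1.39M = 481 and 1.78N + M = 414.
Substituting M = 414 - 1.78N into the first: N(1 - 1.39·1.78) = 481 - 1.39·414.
So N* = -94.5/-1.47 = 64.1, and then M* = 414 - 1.78·64.1 = 300.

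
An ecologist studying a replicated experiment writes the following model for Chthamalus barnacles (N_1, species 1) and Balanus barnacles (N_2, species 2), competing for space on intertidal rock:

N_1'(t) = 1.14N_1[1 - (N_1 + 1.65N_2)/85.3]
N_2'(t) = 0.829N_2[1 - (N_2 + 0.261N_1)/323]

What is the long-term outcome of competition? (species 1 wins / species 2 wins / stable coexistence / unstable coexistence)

species 2 excludes species 1

Compare the nullcline intercepts: K1/α12 = 85.3/1.65 = 51.7 < K2 = 323; K2/α21 = 323/0.261 = 1240 > K1 = 85.3.
Since the inequalities point opposite ways, species 2 can invade but species 1 cannot.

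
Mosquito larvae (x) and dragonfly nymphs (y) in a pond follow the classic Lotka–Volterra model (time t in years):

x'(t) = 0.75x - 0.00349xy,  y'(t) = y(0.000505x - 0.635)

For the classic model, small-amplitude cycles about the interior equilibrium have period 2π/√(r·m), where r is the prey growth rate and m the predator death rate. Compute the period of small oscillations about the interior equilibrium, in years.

Here r = 0.75 and m = 0.635, so r·m = 0.476.
ω = √0.476 = 0.69 per year, hence T = 2π/ω ≈ 9.1 years.

T ≈ 9.1 years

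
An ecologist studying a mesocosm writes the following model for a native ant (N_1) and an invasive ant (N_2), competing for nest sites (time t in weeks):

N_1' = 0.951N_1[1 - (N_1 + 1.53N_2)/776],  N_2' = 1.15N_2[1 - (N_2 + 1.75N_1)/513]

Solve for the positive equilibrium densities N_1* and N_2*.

N_1* ≈ 5.3, N_2* ≈ 504

Setting both brackets to zero gives the nullclines N_1 + 1.53N_2 = 776 and 1.75N_1 + N_2 = 513.
Substituting N_2 = 513 - 1.75N_1 into the first: N_1(1 - 1.53·1.75) = 776 - 1.53·513.
So N_1* = -8.89/-1.68 = 5.3, and then N_2* = 513 - 1.75·5.3 = 504.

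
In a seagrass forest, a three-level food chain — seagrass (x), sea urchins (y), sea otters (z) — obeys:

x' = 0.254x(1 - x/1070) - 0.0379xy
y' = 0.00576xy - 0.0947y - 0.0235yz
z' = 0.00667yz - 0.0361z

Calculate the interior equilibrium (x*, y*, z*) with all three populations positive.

x* ≈ 206, y* ≈ 5.41, z* ≈ 46.4

From dz/dt = 0: 0.00667y* = 0.0361, so y* = 5.41.
From dx/dt = 0: 0.254(1 - x*/1070) = 0.0379·5.41, giving x* = 1070·(1 - 0.808) = 206.
From dy/dt = 0: 0.00576·206 - 0.0947 = 0.0235z*, so z* = 1.09/0.0235 = 46.4.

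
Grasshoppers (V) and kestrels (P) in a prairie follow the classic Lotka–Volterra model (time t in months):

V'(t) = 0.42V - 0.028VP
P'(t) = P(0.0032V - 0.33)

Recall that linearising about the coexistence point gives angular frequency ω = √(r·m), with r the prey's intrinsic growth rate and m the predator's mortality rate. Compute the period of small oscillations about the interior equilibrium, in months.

T ≈ 16.9 months

Here r = 0.42 and m = 0.33, so r·m = 0.139.
ω = √0.139 = 0.372 per month, hence T = 2π/ω ≈ 16.9 months.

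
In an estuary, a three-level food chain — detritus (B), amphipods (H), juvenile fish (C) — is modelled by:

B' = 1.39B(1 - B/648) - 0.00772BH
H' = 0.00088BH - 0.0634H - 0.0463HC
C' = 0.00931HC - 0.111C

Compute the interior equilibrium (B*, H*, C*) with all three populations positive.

From dC/dt = 0: 0.00931H* = 0.111, so H* = 11.9.
From dB/dt = 0: 1.39(1 - B*/648) = 0.00772·11.9, giving B* = 648·(1 - 0.0662) = 605.
From dH/dt = 0: 0.00088·605 - 0.0634 = 0.0463C*, so C* = 0.469/0.0463 = 10.1.

B* ≈ 605, H* ≈ 11.9, C* ≈ 10.1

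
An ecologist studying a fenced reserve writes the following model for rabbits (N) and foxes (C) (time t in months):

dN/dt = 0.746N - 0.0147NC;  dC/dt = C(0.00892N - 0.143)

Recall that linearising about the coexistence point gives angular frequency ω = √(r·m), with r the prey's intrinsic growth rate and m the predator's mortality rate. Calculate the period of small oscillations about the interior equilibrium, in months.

T ≈ 19.2 months

Here r = 0.746 and m = 0.143, so r·m = 0.107.
ω = √0.107 = 0.327 per month, hence T = 2π/ω ≈ 19.2 months.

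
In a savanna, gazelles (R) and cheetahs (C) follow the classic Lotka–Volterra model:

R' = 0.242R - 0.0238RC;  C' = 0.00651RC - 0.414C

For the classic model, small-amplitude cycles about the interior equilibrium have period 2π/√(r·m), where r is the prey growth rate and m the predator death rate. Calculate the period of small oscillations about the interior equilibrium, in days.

T ≈ 19.9 days

Here r = 0.242 and m = 0.414, so r·m = 0.1.
ω = √0.1 = 0.317 per day, hence T = 2π/ω ≈ 19.9 days.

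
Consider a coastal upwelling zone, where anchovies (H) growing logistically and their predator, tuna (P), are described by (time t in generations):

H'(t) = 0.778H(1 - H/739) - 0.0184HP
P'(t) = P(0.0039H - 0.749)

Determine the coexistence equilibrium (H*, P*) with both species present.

H* ≈ 192, P* ≈ 31.3

From dP/dt = 0 with P > 0: 0.0039H* = 0.749, so H* = 192.
Substitute into dH/dt = 0: 0.778(1 - 192/739) = 0.0184P*.
The bracket is 0.74, giving P* = 0.576/0.0184 = 31.3.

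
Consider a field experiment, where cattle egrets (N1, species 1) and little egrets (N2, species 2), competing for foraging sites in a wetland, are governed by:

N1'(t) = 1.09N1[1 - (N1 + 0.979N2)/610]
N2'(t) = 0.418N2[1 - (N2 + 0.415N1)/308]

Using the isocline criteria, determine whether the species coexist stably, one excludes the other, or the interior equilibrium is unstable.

stable coexistence

Compare the nullcline intercepts: K1/α12 = 610/0.979 = 623 > K2 = 308; K2/α21 = 308/0.415 = 742 > K1 = 610.
Since both inequalities hold, each species can invade when rare, so the interior equilibrium is stable.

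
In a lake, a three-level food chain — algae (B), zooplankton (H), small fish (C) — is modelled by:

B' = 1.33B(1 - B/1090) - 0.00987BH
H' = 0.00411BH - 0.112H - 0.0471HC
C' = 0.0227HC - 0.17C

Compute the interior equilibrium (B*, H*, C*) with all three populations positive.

From dC/dt = 0: 0.0227H* = 0.17, so H* = 7.49.
From dB/dt = 0: 1.33(1 - B*/1090) = 0.00987·7.49, giving B* = 1090·(1 - 0.0556) = 1030.
From dH/dt = 0: 0.00411·1030 - 0.112 = 0.0471C*, so C* = 4.12/0.0471 = 87.5.

B* ≈ 1030, H* ≈ 7.49, C* ≈ 87.5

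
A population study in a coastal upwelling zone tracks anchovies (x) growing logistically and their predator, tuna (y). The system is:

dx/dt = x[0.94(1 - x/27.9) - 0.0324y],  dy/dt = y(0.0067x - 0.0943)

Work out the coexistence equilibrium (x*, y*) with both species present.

x* ≈ 14.1, y* ≈ 14.4

From dy/dt = 0 with y > 0: 0.0067x* = 0.0943, so x* = 14.1.
Substitute into dx/dt = 0: 0.94(1 - 14.1/27.9) = 0.0324y*.
The bracket is 0.496, giving y* = 0.466/0.0324 = 14.4.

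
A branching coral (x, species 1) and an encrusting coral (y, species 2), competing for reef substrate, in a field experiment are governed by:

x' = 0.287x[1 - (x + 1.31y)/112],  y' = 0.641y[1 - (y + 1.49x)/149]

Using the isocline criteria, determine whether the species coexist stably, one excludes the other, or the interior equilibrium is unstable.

unstable coexistence (outcome depends on initial conditions)

Compare the nullcline intercepts: K1/α12 = 112/1.31 = 85.5 < K2 = 149; K2/α21 = 149/1.49 = 100 < K1 = 112.
Since both are reversed, neither can invade when rare; the interior point is a saddle.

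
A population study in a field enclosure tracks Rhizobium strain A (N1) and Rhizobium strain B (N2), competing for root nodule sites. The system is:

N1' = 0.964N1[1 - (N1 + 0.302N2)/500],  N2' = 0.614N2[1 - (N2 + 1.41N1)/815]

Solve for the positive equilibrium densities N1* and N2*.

N1* ≈ 442, N2* ≈ 192

Setting both brackets to zero gives the nullclines N1 + 0.302N2 = 500 and 1.41N1 + N2 = 815.
Substituting N2 = 815 - 1.41N1 into the first: N1(1 - 0.302·1.41) = 500 - 0.302·815.
So N1* = 254/0.574 = 442, and then N2* = 815 - 1.41·442 = 192.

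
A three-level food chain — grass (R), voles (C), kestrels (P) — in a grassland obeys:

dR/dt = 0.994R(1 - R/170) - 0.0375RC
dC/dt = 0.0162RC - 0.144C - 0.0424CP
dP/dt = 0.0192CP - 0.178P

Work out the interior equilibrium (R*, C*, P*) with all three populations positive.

From dP/dt = 0: 0.0192C* = 0.178, so C* = 9.27.
From dR/dt = 0: 0.994(1 - R*/170) = 0.0375·9.27, giving R* = 170·(1 - 0.35) = 111.
From dC/dt = 0: 0.0162·111 - 0.144 = 0.0424P*, so P* = 1.65/0.0424 = 38.8.

R* ≈ 111, C* ≈ 9.27, P* ≈ 38.8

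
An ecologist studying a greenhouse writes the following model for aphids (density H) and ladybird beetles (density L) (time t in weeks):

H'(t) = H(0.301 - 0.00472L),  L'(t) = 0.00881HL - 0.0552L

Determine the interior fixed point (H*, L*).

H* ≈ 6.27, L* ≈ 63.8

Set dL/dt = 0 with L > 0: 0.00881H - 0.0552 = 0, so H* = 0.0552/0.00881 = 6.27.
Set dH/dt = 0 with H > 0: 0.301 - 0.00472L = 0, so L* = 0.301/0.00472 = 63.8.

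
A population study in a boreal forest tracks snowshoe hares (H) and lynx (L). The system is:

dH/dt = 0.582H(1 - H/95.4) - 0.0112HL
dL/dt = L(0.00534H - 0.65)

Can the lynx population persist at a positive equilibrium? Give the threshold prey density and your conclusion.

Threshold H = 122; K < 122, so no, the predator goes extinct.

The predator equation gives dL/dt > 0 only when H > 0.65/0.00534 = 122.
Without the predator, H → K = 95.4. Since 95.4 < 122, the predator cannot invade.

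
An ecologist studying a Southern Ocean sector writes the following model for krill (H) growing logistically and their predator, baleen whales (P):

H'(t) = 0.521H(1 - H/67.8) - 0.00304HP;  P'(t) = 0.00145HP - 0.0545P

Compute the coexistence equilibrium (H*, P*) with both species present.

H* ≈ 37.6, P* ≈ 76.4

From dP/dt = 0 with P > 0: 0.00145H* = 0.0545, so H* = 37.6.
Substitute into dH/dt = 0: 0.521(1 - 37.6/67.8) = 0.00304P*.
The bracket is 0.446, giving P* = 0.232/0.00304 = 76.4.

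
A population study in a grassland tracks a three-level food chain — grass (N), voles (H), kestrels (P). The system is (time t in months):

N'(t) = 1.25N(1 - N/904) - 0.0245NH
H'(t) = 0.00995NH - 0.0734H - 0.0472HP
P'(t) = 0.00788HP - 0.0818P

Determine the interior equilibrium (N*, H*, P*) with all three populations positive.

From dP/dt = 0: 0.00788H* = 0.0818, so H* = 10.4.
From dN/dt = 0: 1.25(1 - N*/904) = 0.0245·10.4, giving N* = 904·(1 - 0.203) = 720.
From dH/dt = 0: 0.00995·720 - 0.0734 = 0.0472P*, so P* = 7.09/0.0472 = 150.

N* ≈ 720, H* ≈ 10.4, P* ≈ 150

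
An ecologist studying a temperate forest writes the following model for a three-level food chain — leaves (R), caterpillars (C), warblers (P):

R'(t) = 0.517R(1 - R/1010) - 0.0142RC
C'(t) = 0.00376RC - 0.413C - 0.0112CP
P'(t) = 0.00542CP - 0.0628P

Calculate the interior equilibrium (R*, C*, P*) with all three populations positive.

From dP/dt = 0: 0.00542C* = 0.0628, so C* = 11.6.
From dR/dt = 0: 0.517(1 - R*/1010) = 0.0142·11.6, giving R* = 1010·(1 - 0.318) = 689.
From dC/dt = 0: 0.00376·689 - 0.413 = 0.0112P*, so P* = 2.18/0.0112 = 194.

R* ≈ 689, C* ≈ 11.6, P* ≈ 194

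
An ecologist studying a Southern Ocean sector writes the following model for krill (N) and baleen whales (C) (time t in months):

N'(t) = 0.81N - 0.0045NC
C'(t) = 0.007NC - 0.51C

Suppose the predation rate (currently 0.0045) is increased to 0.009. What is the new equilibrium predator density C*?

C* ≈ 90

At the interior fixed point, setting dN/dt = 0 with N > 0 fixes C* = (prey growth rate)/(NC coefficient) — independent of the other coefficients.
With the change, C* = 0.81/0.009 = 90; it falls from 180.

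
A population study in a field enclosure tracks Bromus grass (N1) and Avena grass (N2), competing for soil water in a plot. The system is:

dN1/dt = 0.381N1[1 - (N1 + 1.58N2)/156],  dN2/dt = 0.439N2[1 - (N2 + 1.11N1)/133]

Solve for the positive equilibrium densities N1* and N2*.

N1* ≈ 71.8, N2* ≈ 53.3

Setting both brackets to zero gives the nullclines N1 + 1.58N2 = 156 and 1.11N1 + N2 = 133.
Substituting N2 = 133 - 1.11N1 into the first: N1(1 - 1.58·1.11) = 156 - 1.58·133.
So N1* = -54.1/-0.754 = 71.8, and then N2* = 133 - 1.11·71.8 = 53.3.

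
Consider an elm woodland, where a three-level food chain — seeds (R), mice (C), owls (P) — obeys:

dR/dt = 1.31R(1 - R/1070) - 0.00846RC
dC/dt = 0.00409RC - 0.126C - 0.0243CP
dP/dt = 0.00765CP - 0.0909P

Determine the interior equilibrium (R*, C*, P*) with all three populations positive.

From dP/dt = 0: 0.00765C* = 0.0909, so C* = 11.9.
From dR/dt = 0: 1.31(1 - R*/1070) = 0.00846·11.9, giving R* = 1070·(1 - 0.0767) = 988.
From dC/dt = 0: 0.00409·988 - 0.126 = 0.0243P*, so P* = 3.91/0.0243 = 161.

R* ≈ 988, C* ≈ 11.9, P* ≈ 161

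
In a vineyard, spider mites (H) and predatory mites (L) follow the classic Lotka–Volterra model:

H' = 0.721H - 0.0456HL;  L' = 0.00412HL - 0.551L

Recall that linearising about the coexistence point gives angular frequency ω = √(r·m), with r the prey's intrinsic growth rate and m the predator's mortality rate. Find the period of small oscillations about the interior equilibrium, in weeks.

T ≈ 9.97 weeks

Here r = 0.721 and m = 0.551, so r·m = 0.397.
ω = √0.397 = 0.63 per week, hence T = 2π/ω ≈ 9.97 weeks.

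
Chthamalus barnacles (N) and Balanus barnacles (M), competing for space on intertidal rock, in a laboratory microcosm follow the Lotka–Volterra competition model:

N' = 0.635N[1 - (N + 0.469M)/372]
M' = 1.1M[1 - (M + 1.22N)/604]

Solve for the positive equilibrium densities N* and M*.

Setting both brackets to zero gives the nullclines N + 0.469M = 372 and 1.22N + M = 604.
Substituting M = 604 - 1.22N into the first: N(1 - 0.469·1.22) = 372 - 0.469·604.
So N* = 88.7/0.428 = 207, and then M* = 604 - 1.22·207 = 351.

N* ≈ 207, M* ≈ 351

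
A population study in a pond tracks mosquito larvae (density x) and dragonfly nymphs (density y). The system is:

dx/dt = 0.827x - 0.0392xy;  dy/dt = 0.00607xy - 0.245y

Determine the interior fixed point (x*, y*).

x* ≈ 40.4, y* ≈ 21.1

Set dy/dt = 0 with y > 0: 0.00607x - 0.245 = 0, so x* = 0.245/0.00607 = 40.4.
Set dx/dt = 0 with x > 0: 0.827 - 0.0392y = 0, so y* = 0.827/0.0392 = 21.1.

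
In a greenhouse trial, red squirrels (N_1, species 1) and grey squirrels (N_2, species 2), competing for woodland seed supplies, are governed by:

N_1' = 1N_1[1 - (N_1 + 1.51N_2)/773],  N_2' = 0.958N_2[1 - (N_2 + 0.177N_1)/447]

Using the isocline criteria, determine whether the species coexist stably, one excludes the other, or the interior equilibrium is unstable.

stable coexistence

Compare the nullcline intercepts: K1/α12 = 773/1.51 = 512 > K2 = 447; K2/α21 = 447/0.177 = 2530 > K1 = 773.
Since both inequalities hold, each species can invade when rare, so the interior equilibrium is stable.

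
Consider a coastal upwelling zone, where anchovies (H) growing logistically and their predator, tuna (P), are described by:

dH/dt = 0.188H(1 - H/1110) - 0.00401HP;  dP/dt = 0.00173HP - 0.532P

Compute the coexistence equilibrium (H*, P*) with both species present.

From dP/dt = 0 with P > 0: 0.00173H* = 0.532, so H* = 308.
Substitute into dH/dt = 0: 0.188(1 - 308/1110) = 0.00401P*.
The bracket is 0.723, giving P* = 0.136/0.00401 = 33.9.

H* ≈ 308, P* ≈ 33.9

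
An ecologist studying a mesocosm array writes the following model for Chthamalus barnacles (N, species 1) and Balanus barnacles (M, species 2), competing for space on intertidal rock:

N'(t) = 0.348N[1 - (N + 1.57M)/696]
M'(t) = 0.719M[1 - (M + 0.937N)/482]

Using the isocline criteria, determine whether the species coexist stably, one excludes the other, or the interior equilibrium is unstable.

unstable coexistence (outcome depends on initial conditions)

Compare the nullcline intercepts: K1/α12 = 696/1.57 = 443 < K2 = 482; K2/α21 = 482/0.937 = 514 < K1 = 696.
Since both are reversed, neither can invade when rare; the interior point is a saddle.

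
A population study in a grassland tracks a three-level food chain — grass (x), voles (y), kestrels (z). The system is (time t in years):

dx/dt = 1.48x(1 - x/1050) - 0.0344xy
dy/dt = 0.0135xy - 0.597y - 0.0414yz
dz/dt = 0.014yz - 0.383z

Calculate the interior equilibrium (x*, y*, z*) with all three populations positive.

From dz/dt = 0: 0.014y* = 0.383, so y* = 27.4.
From dx/dt = 0: 1.48(1 - x*/1050) = 0.0344·27.4, giving x* = 1050·(1 - 0.636) = 382.
From dy/dt = 0: 0.0135·382 - 0.597 = 0.0414z*, so z* = 4.56/0.0414 = 110.

x* ≈ 382, y* ≈ 27.4, z* ≈ 110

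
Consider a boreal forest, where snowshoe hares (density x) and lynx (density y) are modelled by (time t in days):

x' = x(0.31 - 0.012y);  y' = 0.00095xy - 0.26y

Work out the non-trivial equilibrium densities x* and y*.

Set dy/dt = 0 with y > 0: 0.00095x - 0.26 = 0, so x* = 0.26/0.00095 = 274.
Set dx/dt = 0 with x > 0: 0.31 - 0.012y = 0, so y* = 0.31/0.012 = 25.8.

x* ≈ 274, y* ≈ 25.8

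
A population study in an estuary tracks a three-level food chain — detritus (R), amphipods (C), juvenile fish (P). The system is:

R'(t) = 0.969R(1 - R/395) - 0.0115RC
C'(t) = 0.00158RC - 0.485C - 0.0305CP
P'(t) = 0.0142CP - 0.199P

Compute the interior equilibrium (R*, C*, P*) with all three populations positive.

R* ≈ 329, C* ≈ 14, P* ≈ 1.16

From dP/dt = 0: 0.0142C* = 0.199, so C* = 14.
From dR/dt = 0: 0.969(1 - R*/395) = 0.0115·14, giving R* = 395·(1 - 0.166) = 329.
From dC/dt = 0: 0.00158·329 - 0.485 = 0.0305P*, so P* = 0.0353/0.0305 = 1.16.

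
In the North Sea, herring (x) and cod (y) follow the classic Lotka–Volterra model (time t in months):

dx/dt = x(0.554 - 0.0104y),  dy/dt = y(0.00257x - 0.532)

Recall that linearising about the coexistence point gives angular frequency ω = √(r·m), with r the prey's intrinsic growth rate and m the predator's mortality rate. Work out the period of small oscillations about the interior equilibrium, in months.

T ≈ 11.6 months

Here r = 0.554 and m = 0.532, so r·m = 0.295.
ω = √0.295 = 0.543 per month, hence T = 2π/ω ≈ 11.6 months.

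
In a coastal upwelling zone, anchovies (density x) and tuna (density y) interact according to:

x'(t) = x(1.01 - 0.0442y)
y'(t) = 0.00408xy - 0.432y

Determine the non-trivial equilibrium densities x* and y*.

x* ≈ 106, y* ≈ 22.9

Set dy/dt = 0 with y > 0: 0.00408x - 0.432 = 0, so x* = 0.432/0.00408 = 106.
Set dx/dt = 0 with x > 0: 1.01 - 0.0442y = 0, so y* = 1.01/0.0442 = 22.9.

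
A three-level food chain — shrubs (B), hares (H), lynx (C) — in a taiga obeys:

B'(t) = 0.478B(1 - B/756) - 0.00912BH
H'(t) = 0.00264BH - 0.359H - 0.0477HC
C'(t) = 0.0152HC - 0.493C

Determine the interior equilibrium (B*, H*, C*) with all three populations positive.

From dC/dt = 0: 0.0152H* = 0.493, so H* = 32.4.
From dB/dt = 0: 0.478(1 - B*/756) = 0.00912·32.4, giving B* = 756·(1 - 0.619) = 288.
From dH/dt = 0: 0.00264·288 - 0.359 = 0.0477C*, so C* = 0.402/0.0477 = 8.42.

B* ≈ 288, H* ≈ 32.4, C* ≈ 8.42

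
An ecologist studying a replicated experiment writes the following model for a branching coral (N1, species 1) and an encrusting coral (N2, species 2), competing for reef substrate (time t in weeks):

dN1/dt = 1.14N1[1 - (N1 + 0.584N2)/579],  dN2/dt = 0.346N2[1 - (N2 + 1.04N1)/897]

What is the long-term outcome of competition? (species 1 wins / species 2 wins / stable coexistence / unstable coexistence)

stable coexistence

Compare the nullcline intercepts: K1/α12 = 579/0.584 = 991 > K2 = 897; K2/α21 = 897/1.04 = 862 > K1 = 579.
Since both inequalities hold, each species can invade when rare, so the interior equilibrium is stable.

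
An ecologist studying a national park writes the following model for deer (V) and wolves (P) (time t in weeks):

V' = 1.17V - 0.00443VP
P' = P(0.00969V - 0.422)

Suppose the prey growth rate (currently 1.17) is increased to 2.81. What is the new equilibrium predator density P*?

At the interior fixed point, setting dV/dt = 0 with V > 0 fixes P* = (prey growth rate)/(VP coefficient) — independent of the other coefficients.
With the change, P* = 2.81/0.00443 = 634; it rises from 264.

P* ≈ 634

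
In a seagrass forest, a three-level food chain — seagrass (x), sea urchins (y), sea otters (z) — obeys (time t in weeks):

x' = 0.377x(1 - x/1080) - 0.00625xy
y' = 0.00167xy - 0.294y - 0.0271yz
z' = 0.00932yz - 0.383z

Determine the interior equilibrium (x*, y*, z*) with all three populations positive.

From dz/dt = 0: 0.00932y* = 0.383, so y* = 41.1.
From dx/dt = 0: 0.377(1 - x*/1080) = 0.00625·41.1, giving x* = 1080·(1 - 0.681) = 344.
From dy/dt = 0: 0.00167·344 - 0.294 = 0.0271z*, so z* = 0.281/0.0271 = 10.4.

x* ≈ 344, y* ≈ 41.1, z* ≈ 10.4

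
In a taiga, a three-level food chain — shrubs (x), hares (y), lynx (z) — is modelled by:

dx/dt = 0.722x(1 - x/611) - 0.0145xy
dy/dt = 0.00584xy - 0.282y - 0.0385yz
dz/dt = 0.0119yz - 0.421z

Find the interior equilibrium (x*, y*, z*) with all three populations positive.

x* ≈ 177, y* ≈ 35.4, z* ≈ 19.5

From dz/dt = 0: 0.0119y* = 0.421, so y* = 35.4.
From dx/dt = 0: 0.722(1 - x*/611) = 0.0145·35.4, giving x* = 611·(1 - 0.711) = 177.
From dy/dt = 0: 0.00584·177 - 0.282 = 0.0385z*, so z* = 0.751/0.0385 = 19.5.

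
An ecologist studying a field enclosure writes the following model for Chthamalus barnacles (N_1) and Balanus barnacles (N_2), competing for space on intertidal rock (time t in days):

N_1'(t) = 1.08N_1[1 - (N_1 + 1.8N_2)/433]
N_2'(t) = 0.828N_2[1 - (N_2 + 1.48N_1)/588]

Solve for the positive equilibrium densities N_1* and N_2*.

Setting both brackets to zero gives the nullclines N_1 + 1.8N_2 = 433 and 1.48N_1 + N_2 = 588.
Substituting N_2 = 588 - 1.48N_1 into the first: N_1(1 - 1.8·1.48) = 433 - 1.8·588.
So N_1* = -625/-1.66 = 376, and then N_2* = 588 - 1.48·376 = 31.8.

N_1* ≈ 376, N_2* ≈ 31.8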